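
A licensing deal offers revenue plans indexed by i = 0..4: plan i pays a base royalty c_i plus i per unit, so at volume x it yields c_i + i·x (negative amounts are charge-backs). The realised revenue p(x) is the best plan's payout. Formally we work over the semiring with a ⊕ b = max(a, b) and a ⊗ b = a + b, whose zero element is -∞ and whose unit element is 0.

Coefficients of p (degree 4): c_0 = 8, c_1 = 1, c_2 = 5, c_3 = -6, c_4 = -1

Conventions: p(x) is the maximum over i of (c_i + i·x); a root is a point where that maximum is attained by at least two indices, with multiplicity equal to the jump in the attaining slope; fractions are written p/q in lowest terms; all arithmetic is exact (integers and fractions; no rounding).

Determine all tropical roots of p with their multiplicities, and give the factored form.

hull edge (i=0, c=8) to (i=2, c=5): slope -3/2, span 2
hull edge (i=2, c=5) to (i=4, c=-1): slope -3, span 2
Factored form: p(x) = -1 ⊗ (x ⊕ 3/2) ⊗ (x ⊕ 3/2) ⊗ (x ⊕ 3) ⊗ (x ⊕ 3)
Answer: roots = 3/2 (mult 2), 3 (mult 2)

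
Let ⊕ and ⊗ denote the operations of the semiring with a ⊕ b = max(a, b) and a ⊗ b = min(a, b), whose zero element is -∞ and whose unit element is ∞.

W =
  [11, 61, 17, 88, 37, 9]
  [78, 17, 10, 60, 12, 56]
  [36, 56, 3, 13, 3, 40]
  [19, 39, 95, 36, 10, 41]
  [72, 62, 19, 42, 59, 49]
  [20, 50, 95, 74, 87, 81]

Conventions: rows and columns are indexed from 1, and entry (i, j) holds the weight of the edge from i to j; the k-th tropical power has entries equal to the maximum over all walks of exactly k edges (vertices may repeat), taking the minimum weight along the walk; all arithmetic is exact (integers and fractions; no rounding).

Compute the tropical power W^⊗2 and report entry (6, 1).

W^⊗2:
  [61, 39, 88, 60, 37, 56]
  [20, 61, 60, 78, 56, 56]
  [56, 40, 40, 56, 40, 56]
  [39, 56, 41, 41, 41, 41]
  [62, 61, 49, 72, 59, 56]
  [72, 62, 81, 74, 81, 81]
Key observation: the optimum is the walk 6->5->1, with weight 87 min 72 = 72.
Optimal value attained by: walk 6->5->1.
Answer: (W^⊗2)[6][1] = 72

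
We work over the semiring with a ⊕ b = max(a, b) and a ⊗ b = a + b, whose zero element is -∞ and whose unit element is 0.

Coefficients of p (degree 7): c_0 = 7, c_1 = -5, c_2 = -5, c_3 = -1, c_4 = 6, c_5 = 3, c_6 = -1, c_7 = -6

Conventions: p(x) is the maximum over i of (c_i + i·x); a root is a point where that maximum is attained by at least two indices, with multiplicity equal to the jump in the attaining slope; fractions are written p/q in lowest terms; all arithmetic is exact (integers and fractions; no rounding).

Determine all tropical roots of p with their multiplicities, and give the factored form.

hull edge (i=0, c=7) to (i=4, c=6): slope -1/4, span 4
hull edge (i=4, c=6) to (i=5, c=3): slope -3, span 1
hull edge (i=5, c=3) to (i=6, c=-1): slope -4, span 1
hull edge (i=6, c=-1) to (i=7, c=-6): slope -5, span 1
Factored form: p(x) = -6 ⊗ (x ⊕ 1/4) ⊗ (x ⊕ 1/4) ⊗ (x ⊕ 1/4) ⊗ (x ⊕ 1/4) ⊗ (x ⊕ 3) ⊗ (x ⊕ 4) ⊗ (x ⊕ 5)
Answer: roots = 1/4 (mult 4), 3 (mult 1), 4 (mult 1), 5 (mult 1)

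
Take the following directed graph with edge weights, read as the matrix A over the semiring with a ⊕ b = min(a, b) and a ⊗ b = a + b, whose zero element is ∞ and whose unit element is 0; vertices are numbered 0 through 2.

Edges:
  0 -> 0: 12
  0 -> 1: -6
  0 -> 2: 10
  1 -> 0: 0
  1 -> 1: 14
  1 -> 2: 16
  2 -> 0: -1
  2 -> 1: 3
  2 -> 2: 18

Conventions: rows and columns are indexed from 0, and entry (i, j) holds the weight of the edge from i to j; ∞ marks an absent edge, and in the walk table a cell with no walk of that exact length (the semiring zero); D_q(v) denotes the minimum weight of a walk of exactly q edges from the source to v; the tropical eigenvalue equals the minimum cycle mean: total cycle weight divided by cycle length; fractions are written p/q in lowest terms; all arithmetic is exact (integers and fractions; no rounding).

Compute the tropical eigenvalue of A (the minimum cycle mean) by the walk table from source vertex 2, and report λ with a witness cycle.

q=0: [∞, ∞, 0]
q=1: [-1, 3, 18]
q=2: [3, -7, 9]
q=3: [-7, -3, 9]
Optimal cycle mean attained by: cycle 0->1->0, total (-6) + 0, length 2.
Answer: λ = -3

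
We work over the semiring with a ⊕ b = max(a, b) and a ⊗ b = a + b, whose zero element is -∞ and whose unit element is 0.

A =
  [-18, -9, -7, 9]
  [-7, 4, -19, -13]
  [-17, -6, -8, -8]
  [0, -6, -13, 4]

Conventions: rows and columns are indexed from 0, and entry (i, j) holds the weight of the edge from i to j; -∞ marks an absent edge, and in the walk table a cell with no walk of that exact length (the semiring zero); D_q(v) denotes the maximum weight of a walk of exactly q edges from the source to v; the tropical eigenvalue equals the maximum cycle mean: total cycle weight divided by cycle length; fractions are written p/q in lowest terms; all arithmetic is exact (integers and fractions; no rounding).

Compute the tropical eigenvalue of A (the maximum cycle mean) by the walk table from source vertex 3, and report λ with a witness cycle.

q=0: [-∞, -∞, -∞, 0]
q=1: [0, -6, -13, 4]
q=2: [4, -2, -7, 9]
q=3: [9, 3, -3, 13]
q=4: [13, 7, 2, 18]
Optimal cycle mean attained by: cycle 0->3->0, total 9 + 0, length 2.
Answer: λ = 9/2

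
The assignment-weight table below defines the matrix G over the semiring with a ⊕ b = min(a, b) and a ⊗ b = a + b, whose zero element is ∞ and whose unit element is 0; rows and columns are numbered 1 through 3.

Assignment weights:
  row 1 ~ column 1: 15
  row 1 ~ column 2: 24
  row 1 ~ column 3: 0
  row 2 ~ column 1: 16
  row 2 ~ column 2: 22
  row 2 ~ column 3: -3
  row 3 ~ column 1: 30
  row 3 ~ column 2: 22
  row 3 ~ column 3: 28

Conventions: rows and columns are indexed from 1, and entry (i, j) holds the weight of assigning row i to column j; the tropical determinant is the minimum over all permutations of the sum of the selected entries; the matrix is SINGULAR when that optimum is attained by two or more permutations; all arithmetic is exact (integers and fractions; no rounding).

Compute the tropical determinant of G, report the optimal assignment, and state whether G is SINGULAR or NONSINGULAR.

σ = (1, 2, 3): 15 + 22 + 28 = 65
σ = (1, 3, 2): 15 + (-3) + 22 = 34
σ = (2, 1, 3): 24 + 16 + 28 = 68
σ = (2, 3, 1): 24 + (-3) + 30 = 51
σ = (3, 1, 2): 0 + 16 + 22 = 38
σ = (3, 2, 1): 0 + 22 + 30 = 52
Optimal value attained by: σ = (1, 3, 2).
Answer: det⊕(G) = 34; verdict: NONSINGULAR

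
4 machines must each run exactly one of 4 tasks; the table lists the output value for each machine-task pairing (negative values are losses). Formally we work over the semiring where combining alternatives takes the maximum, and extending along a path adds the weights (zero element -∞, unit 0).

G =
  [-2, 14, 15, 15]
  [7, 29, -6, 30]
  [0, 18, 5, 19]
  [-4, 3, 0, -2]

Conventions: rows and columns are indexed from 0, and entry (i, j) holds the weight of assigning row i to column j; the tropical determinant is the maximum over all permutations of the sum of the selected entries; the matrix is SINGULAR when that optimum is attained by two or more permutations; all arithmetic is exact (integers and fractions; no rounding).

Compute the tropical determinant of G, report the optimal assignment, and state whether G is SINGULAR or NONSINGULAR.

σ = (0, 1, 2, 3): (-2) + 29 + 5 + (-2) = 30
σ = (0, 1, 3, 2): (-2) + 29 + 19 + 0 = 46
σ = (0, 2, 1, 3): (-2) + (-6) + 18 + (-2) = 8
σ = (0, 2, 3, 1): (-2) + (-6) + 19 + 3 = 14
σ = (0, 3, 1, 2): (-2) + 30 + 18 + 0 = 46
σ = (0, 3, 2, 1): (-2) + 30 + 5 + 3 = 36
σ = (1, 0, 2, 3): 14 + 7 + 5 + (-2) = 24
σ = (1, 0, 3, 2): 14 + 7 + 19 + 0 = 40
σ = (1, 2, 0, 3): 14 + (-6) + 0 + (-2) = 6
σ = (1, 2, 3, 0): 14 + (-6) + 19 + (-4) = 23
σ = (1, 3, 0, 2): 14 + 30 + 0 + 0 = 44
σ = (1, 3, 2, 0): 14 + 30 + 5 + (-4) = 45
σ = (2, 0, 1, 3): 15 + 7 + 18 + (-2) = 38
σ = (2, 0, 3, 1): 15 + 7 + 19 + 3 = 44
σ = (2, 1, 0, 3): 15 + 29 + 0 + (-2) = 42
σ = (2, 1, 3, 0): 15 + 29 + 19 + (-4) = 59
σ = (2, 3, 0, 1): 15 + 30 + 0 + 3 = 48
σ = (2, 3, 1, 0): 15 + 30 + 18 + (-4) = 59
σ = (3, 0, 1, 2): 15 + 7 + 18 + 0 = 40
σ = (3, 0, 2, 1): 15 + 7 + 5 + 3 = 30
σ = (3, 1, 0, 2): 15 + 29 + 0 + 0 = 44
σ = (3, 1, 2, 0): 15 + 29 + 5 + (-4) = 45
σ = (3, 2, 0, 1): 15 + (-6) + 0 + 3 = 12
σ = (3, 2, 1, 0): 15 + (-6) + 18 + (-4) = 23
Optimal value attained by: σ = (2, 1, 3, 0).
Answer: det⊕(G) = 59; verdict: SINGULAR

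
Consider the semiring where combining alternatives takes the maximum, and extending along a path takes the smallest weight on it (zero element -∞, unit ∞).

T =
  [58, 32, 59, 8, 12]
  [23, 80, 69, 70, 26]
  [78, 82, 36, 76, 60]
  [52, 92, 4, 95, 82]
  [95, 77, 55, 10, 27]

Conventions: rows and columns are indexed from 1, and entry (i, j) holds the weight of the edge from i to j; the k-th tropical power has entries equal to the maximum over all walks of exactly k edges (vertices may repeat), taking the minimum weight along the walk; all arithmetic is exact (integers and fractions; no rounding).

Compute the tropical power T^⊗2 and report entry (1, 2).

T^⊗2:
  [59, 59, 58, 59, 59]
  [69, 80, 69, 70, 70]
  [60, 80, 69, 76, 76]
  [82, 92, 69, 95, 82]
  [58, 77, 69, 70, 55]
Key observation: the optimum is the walk 1->3->2, with weight 59 min 82 = 59.
Optimal value attained by: walk 1->3->2.
Answer: (T^⊗2)[1][2] = 59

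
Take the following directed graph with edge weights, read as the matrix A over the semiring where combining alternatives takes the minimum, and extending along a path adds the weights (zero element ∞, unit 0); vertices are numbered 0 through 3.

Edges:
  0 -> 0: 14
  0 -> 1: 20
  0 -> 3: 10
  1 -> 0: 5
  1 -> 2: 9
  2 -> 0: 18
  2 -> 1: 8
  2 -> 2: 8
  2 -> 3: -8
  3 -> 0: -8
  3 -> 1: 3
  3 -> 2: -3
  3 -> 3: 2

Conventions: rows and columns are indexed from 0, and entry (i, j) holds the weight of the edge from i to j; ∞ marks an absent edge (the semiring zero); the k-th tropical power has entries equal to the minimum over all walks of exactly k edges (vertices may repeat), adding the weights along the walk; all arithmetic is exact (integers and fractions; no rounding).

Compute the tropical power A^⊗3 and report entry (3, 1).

A^⊗2:
  [2, 13, 7, 12]
  [19, 17, 17, 1]
  [-16, -5, -11, -6]
  [-6, 5, -1, -11]
A^⊗3:
  [4, 15, 9, -1]
  [-7, 4, -2, 3]
  [-14, -3, -9, -19]
  [-19, -8, -14, -9]
Key observation: the optimum is the walk 3->2->3->1, with weight (-3) + (-8) + 3 = -8.
Optimal value attained by: walk 3->2->3->1.
Answer: (A^⊗3)[3][1] = -8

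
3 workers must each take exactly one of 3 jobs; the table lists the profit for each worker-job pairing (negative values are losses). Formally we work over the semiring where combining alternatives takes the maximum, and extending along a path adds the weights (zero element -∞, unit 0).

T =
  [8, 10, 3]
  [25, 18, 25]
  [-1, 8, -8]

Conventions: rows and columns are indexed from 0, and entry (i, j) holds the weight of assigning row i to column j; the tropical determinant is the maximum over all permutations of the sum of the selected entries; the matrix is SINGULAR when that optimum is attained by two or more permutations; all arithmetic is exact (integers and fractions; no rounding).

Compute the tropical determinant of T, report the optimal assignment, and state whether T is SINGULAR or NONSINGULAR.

σ = (0, 1, 2): 8 + 18 + (-8) = 18
σ = (0, 2, 1): 8 + 25 + 8 = 41
σ = (1, 0, 2): 10 + 25 + (-8) = 27
σ = (1, 2, 0): 10 + 25 + (-1) = 34
σ = (2, 0, 1): 3 + 25 + 8 = 36
σ = (2, 1, 0): 3 + 18 + (-1) = 20
Optimal value attained by: σ = (0, 2, 1).
Answer: det⊕(T) = 41; verdict: NONSINGULAR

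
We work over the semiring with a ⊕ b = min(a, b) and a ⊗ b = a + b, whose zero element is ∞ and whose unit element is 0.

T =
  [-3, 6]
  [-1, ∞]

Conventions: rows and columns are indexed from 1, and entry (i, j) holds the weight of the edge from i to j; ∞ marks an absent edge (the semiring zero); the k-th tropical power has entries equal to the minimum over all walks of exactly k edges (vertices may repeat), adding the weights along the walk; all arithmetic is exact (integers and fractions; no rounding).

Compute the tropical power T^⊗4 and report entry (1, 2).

T^⊗2:
  [-6, 3]
  [-4, 5]
T^⊗3:
  [-9, 0]
  [-7, 2]
T^⊗4:
  [-12, -3]
  [-10, -1]
Key observation: the optimum is the walk 1->1->1->1->2, with weight (-3) + (-3) + (-3) + 6 = -3.
Optimal value attained by: walk 1->1->1->1->2.
Answer: (T^⊗4)[1][2] = -3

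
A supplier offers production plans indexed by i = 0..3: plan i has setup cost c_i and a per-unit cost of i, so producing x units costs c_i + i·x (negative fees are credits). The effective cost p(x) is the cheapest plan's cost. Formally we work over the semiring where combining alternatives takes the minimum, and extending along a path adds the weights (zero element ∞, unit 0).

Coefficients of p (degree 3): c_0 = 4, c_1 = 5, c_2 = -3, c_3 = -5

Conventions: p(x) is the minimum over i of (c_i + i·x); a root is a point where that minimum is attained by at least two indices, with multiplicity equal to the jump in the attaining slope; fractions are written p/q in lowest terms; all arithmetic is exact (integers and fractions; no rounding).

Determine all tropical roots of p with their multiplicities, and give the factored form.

hull edge (i=0, c=4) to (i=2, c=-3): slope -7/2, span 2
hull edge (i=2, c=-3) to (i=3, c=-5): slope -2, span 1
Factored form: p(x) = -5 ⊗ (x ⊕ 2) ⊗ (x ⊕ 7/2) ⊗ (x ⊕ 7/2)
Answer: roots = 2 (mult 1), 7/2 (mult 2)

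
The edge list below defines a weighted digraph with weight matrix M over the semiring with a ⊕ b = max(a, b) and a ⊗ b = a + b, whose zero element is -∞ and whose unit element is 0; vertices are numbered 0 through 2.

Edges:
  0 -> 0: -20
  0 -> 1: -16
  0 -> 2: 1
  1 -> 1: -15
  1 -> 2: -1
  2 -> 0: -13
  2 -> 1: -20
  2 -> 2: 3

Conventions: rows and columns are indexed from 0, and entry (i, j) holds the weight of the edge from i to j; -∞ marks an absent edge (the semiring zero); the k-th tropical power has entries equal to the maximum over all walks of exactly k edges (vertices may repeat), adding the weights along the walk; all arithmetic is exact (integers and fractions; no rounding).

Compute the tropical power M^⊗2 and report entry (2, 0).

M^⊗2:
  [-12, -19, 4]
  [-14, -21, 2]
  [-10, -17, 6]
Key observation: the optimum is the walk 2->2->0, with weight 3 + (-13) = -10.
Optimal value attained by: walk 2->2->0.
Answer: (M^⊗2)[2][0] = -10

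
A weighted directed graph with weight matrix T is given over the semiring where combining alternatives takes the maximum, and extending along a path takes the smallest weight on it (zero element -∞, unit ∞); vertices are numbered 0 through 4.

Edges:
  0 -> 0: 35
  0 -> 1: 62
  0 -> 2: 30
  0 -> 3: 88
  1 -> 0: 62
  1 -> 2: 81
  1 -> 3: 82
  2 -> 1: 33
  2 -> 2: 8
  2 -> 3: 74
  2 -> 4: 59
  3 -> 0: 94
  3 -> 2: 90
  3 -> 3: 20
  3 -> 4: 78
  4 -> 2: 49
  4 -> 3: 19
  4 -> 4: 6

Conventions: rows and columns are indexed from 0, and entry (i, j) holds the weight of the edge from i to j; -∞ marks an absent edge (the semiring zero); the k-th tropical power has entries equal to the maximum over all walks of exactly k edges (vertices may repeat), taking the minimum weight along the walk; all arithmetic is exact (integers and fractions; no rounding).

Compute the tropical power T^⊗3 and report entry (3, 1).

T^⊗2:
  [88, 35, 88, 62, 78]
  [82, 62, 82, 74, 78]
  [74, 8, 74, 33, 74]
  [35, 62, 49, 88, 59]
  [19, 33, 19, 49, 49]
T^⊗3:
  [62, 62, 62, 88, 62]
  [74, 62, 74, 82, 74]
  [35, 62, 49, 74, 59]
  [88, 35, 88, 62, 78]
  [49, 19, 49, 33, 49]
Key observation: the optimum is the walk 3->0->0->1, with weight 94 min 35 min 62 = 35.
Optimal value attained by: walk 3->0->0->1.
Answer: (T^⊗3)[3][1] = 35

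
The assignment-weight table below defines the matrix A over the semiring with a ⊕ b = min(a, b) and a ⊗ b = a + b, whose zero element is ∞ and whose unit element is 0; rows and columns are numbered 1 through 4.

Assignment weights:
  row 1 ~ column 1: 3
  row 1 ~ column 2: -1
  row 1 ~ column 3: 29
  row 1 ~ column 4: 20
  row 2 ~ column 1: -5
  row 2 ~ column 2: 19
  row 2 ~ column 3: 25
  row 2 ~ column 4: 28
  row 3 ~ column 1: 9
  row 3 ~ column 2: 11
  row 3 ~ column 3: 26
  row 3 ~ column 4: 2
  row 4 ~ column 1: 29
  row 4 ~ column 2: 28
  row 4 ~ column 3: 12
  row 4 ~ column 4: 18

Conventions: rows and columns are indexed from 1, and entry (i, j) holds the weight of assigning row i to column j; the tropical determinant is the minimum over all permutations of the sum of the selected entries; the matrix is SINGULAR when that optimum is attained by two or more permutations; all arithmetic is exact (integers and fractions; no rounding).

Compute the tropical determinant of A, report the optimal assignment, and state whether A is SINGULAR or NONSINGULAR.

σ = (1, 2, 3, 4): 3 + 19 + 26 + 18 = 66
σ = (1, 2, 4, 3): 3 + 19 + 2 + 12 = 36
σ = (1, 3, 2, 4): 3 + 25 + 11 + 18 = 57
σ = (1, 3, 4, 2): 3 + 25 + 2 + 28 = 58
σ = (1, 4, 2, 3): 3 + 28 + 11 + 12 = 54
σ = (1, 4, 3, 2): 3 + 28 + 26 + 28 = 85
σ = (2, 1, 3, 4): (-1) + (-5) + 26 + 18 = 38
σ = (2, 1, 4, 3): (-1) + (-5) + 2 + 12 = 8
σ = (2, 3, 1, 4): (-1) + 25 + 9 + 18 = 51
σ = (2, 3, 4, 1): (-1) + 25 + 2 + 29 = 55
σ = (2, 4, 1, 3): (-1) + 28 + 9 + 12 = 48
σ = (2, 4, 3, 1): (-1) + 28 + 26 + 29 = 82
σ = (3, 1, 2, 4): 29 + (-5) + 11 + 18 = 53
σ = (3, 1, 4, 2): 29 + (-5) + 2 + 28 = 54
σ = (3, 2, 1, 4): 29 + 19 + 9 + 18 = 75
σ = (3, 2, 4, 1): 29 + 19 + 2 + 29 = 79
σ = (3, 4, 1, 2): 29 + 28 + 9 + 28 = 94
σ = (3, 4, 2, 1): 29 + 28 + 11 + 29 = 97
σ = (4, 1, 2, 3): 20 + (-5) + 11 + 12 = 38
σ = (4, 1, 3, 2): 20 + (-5) + 26 + 28 = 69
σ = (4, 2, 1, 3): 20 + 19 + 9 + 12 = 60
σ = (4, 2, 3, 1): 20 + 19 + 26 + 29 = 94
σ = (4, 3, 1, 2): 20 + 25 + 9 + 28 = 82
σ = (4, 3, 2, 1): 20 + 25 + 11 + 29 = 85
Optimal value attained by: σ = (2, 1, 4, 3).
Answer: det⊕(A) = 8; verdict: NONSINGULAR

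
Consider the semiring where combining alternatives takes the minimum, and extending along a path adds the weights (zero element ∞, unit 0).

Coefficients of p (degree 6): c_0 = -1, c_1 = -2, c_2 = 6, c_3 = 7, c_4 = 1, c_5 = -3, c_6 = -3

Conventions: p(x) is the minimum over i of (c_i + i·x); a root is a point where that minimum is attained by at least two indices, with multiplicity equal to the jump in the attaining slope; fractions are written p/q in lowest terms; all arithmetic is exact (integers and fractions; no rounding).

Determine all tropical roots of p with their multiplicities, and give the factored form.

hull edge (i=0, c=-1) to (i=1, c=-2): slope -1, span 1
hull edge (i=1, c=-2) to (i=5, c=-3): slope -1/4, span 4
hull edge (i=5, c=-3) to (i=6, c=-3): slope 0, span 1
Factored form: p(x) = -3 ⊗ (x ⊕ 0) ⊗ (x ⊕ 1/4) ⊗ (x ⊕ 1/4) ⊗ (x ⊕ 1/4) ⊗ (x ⊕ 1/4) ⊗ (x ⊕ 1)
Answer: roots = 0 (mult 1), 1/4 (mult 4), 1 (mult 1)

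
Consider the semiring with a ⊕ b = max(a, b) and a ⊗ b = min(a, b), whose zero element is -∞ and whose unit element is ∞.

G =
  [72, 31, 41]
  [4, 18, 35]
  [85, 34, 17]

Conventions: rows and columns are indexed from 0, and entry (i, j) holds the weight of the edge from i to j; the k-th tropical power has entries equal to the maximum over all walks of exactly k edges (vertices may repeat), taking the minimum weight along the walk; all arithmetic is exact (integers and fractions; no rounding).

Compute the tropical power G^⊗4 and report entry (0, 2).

G^⊗2:
  [72, 34, 41]
  [35, 34, 18]
  [72, 31, 41]
G^⊗3:
  [72, 34, 41]
  [35, 31, 35]
  [72, 34, 41]
G^⊗4:
  [72, 34, 41]
  [35, 34, 35]
  [72, 34, 41]
Key observation: the optimum is the walk 0->0->0->0->2, with weight 72 min 72 min 72 min 41 = 41.
Optimal value attained by: walk 0->0->0->0->2.
Answer: (G^⊗4)[0][2] = 41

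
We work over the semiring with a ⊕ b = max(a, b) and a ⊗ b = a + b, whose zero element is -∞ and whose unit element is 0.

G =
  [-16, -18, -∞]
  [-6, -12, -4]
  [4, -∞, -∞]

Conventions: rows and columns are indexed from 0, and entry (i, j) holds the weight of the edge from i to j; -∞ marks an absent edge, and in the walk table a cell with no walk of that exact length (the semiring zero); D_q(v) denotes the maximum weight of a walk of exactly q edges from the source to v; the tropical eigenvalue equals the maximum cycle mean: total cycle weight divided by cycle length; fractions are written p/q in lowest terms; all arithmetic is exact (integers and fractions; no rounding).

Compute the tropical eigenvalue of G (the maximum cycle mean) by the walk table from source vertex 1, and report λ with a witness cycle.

q=0: [-∞, 0, -∞]
q=1: [-6, -12, -4]
q=2: [0, -24, -16]
q=3: [-12, -18, -28]
Optimal cycle mean attained by: cycle 0->1->2->0, total (-18) + (-4) + 4, length 3.
Answer: λ = -6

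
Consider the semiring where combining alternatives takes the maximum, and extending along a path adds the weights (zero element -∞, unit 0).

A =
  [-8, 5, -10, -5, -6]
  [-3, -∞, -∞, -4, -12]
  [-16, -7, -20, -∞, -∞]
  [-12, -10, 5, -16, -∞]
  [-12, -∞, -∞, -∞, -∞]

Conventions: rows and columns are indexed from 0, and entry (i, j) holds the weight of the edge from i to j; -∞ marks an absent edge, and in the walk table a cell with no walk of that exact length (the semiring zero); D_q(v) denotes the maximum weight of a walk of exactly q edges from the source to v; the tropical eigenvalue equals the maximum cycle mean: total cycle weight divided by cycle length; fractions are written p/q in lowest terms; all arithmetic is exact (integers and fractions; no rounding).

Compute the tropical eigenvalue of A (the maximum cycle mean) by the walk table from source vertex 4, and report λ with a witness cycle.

q=0: [-∞, -∞, -∞, -∞, 0]
q=1: [-12, -∞, -∞, -∞, -∞]
q=2: [-20, -7, -22, -17, -18]
q=3: [-10, -15, -12, -11, -19]
q=4: [-18, -5, -6, -15, -16]
q=5: [-8, -13, -10, -9, -17]
Optimal cycle mean attained by: cycle 0->1->0, total 5 + (-3), length 2.
Answer: λ = 1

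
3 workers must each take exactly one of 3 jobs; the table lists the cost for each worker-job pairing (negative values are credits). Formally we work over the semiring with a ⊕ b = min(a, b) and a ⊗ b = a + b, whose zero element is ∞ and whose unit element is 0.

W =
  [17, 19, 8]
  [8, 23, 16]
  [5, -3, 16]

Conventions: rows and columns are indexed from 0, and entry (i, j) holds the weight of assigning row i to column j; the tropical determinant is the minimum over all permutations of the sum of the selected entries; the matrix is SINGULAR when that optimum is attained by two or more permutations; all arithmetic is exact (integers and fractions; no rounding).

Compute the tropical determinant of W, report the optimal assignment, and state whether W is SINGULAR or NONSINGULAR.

σ = (0, 1, 2): 17 + 23 + 16 = 56
σ = (0, 2, 1): 17 + 16 + (-3) = 30
σ = (1, 0, 2): 19 + 8 + 16 = 43
σ = (1, 2, 0): 19 + 16 + 5 = 40
σ = (2, 0, 1): 8 + 8 + (-3) = 13
σ = (2, 1, 0): 8 + 23 + 5 = 36
Optimal value attained by: σ = (2, 0, 1).
Answer: det⊕(W) = 13; verdict: NONSINGULAR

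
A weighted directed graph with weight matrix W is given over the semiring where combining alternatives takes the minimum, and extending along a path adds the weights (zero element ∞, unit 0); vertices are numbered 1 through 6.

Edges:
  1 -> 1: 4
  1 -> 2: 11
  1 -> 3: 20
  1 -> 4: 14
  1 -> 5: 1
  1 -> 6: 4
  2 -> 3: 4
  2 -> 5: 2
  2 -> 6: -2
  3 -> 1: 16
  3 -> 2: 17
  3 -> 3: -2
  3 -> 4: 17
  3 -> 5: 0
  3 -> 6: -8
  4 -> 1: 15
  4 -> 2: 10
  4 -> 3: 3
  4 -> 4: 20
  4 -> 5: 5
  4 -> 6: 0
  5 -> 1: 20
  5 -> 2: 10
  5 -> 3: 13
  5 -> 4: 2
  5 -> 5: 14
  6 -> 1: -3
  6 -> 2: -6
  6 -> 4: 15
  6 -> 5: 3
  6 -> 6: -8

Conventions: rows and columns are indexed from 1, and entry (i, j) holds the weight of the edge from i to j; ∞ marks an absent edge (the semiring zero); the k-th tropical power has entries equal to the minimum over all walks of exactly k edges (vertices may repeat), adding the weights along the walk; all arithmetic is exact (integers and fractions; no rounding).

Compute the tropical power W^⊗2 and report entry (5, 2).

W^⊗2:
  [1, -2, 14, 3, 5, -4]
  [-5, -8, 2, 4, 1, -10]
  [-11, -14, -4, 2, -5, -16]
  [-3, -6, 1, 7, 3, -8]
  [17, 12, 5, 16, 7, 2]
  [-11, -14, -2, 5, -5, -16]
Key observation: the optimum is the walk 5->4->2, with weight 2 + 10 = 12.
Optimal value attained by: walk 5->4->2.
Answer: (W^⊗2)[5][2] = 12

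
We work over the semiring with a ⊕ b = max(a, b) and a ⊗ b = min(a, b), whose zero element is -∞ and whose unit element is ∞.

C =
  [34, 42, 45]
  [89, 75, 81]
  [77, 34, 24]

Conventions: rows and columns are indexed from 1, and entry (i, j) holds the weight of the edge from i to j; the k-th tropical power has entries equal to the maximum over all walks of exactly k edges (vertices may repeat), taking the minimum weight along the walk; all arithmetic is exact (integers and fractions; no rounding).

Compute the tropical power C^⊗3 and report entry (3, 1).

C^⊗2:
  [45, 42, 42]
  [77, 75, 75]
  [34, 42, 45]
C^⊗3:
  [42, 42, 45]
  [75, 75, 75]
  [45, 42, 42]
Key observation: the optimum is the walk 3->1->3->1, with weight 77 min 45 min 77 = 45.
Optimal value attained by: walk 3->1->3->1.
Answer: (C^⊗3)[3][1] = 45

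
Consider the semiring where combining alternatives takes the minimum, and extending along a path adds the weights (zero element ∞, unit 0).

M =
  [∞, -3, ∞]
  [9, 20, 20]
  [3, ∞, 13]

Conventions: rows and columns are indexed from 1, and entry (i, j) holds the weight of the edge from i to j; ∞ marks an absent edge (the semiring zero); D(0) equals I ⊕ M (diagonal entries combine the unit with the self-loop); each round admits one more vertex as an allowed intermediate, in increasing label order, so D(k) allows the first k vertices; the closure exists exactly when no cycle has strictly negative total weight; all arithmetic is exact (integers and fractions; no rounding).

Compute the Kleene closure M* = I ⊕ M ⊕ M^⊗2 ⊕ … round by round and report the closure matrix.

D(0):
  [0, -3, ∞]
  [9, 0, 20]
  [3, ∞, 0]
D(1):
  [0, -3, ∞]
  [9, 0, 20]
  [3, 0, 0]
D(2):
  [0, -3, 17]
  [9, 0, 20]
  [3, 0, 0]
D(3):
  [0, -3, 17]
  [9, 0, 20]
  [3, 0, 0]
Answer: M* = [[0, -3, 17], [9, 0, 20], [3, 0, 0]]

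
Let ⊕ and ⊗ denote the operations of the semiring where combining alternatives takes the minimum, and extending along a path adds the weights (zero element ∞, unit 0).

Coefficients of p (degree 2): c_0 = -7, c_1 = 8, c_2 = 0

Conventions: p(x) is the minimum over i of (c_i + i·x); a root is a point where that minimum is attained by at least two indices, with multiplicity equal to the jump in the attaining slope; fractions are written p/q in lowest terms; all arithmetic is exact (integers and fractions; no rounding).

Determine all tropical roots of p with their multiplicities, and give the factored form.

hull edge (i=0, c=-7) to (i=2, c=0): slope 7/2, span 2
Factored form: p(x) = 0 ⊗ (x ⊕ (-7/2)) ⊗ (x ⊕ (-7/2))
Answer: roots = -7/2 (mult 2)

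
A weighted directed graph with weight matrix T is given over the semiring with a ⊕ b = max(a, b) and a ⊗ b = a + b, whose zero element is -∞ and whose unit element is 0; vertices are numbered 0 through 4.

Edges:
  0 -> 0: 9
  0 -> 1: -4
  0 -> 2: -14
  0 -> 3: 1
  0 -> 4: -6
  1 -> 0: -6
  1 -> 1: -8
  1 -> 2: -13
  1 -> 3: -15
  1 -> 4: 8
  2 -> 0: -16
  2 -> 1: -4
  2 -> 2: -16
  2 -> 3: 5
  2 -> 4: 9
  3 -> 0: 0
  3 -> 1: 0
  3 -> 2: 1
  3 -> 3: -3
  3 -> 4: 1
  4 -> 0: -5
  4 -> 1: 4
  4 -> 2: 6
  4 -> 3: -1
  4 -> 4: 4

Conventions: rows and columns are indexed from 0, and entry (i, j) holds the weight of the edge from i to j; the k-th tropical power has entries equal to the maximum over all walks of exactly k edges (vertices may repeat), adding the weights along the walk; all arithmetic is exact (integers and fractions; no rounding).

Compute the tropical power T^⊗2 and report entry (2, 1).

T^⊗2:
  [18, 5, 2, 10, 4]
  [3, 12, 14, 7, 12]
  [5, 13, 15, 8, 13]
  [9, 5, 7, 6, 10]
  [4, 8, 10, 11, 15]
Key observation: the optimum is the walk 2->4->1, with weight 9 + 4 = 13.
Optimal value attained by: walk 2->4->1.
Answer: (T^⊗2)[2][1] = 13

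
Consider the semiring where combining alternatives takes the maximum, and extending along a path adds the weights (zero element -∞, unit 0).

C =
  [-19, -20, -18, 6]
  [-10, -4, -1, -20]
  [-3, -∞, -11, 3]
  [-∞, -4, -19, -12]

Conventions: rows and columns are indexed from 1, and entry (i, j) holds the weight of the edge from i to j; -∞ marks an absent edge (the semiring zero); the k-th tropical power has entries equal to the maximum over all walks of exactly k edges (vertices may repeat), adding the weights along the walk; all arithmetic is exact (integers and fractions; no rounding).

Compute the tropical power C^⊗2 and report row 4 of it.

C^⊗2:
  [-21, 2, -13, -6]
  [-4, -8, -5, 2]
  [-14, -1, -16, 3]
  [-14, -8, -5, -16]
Answer: row 4 of C^⊗2 = [-14, -8, -5, -16]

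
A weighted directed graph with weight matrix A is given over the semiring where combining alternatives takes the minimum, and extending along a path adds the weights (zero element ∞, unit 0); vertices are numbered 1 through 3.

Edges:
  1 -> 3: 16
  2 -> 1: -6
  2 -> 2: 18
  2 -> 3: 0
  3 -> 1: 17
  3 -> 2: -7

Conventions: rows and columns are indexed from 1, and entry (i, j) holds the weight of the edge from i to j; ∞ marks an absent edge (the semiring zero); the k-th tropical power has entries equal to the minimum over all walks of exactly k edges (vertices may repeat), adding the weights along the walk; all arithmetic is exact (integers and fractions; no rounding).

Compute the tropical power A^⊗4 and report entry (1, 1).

A^⊗2:
  [33, 9, ∞]
  [12, -7, 10]
  [-13, 11, -7]
A^⊗3:
  [3, 27, 9]
  [-13, 3, -7]
  [5, -14, 3]
A^⊗4:
  [21, 2, 19]
  [-3, -14, 3]
  [-20, -4, -14]
Key observation: the optimum is the walk 1->3->2->2->1, with weight 16 + (-7) + 18 + (-6) = 21.
Optimal value attained by: walk 1->3->2->2->1.
Answer: (A^⊗4)[1][1] = 21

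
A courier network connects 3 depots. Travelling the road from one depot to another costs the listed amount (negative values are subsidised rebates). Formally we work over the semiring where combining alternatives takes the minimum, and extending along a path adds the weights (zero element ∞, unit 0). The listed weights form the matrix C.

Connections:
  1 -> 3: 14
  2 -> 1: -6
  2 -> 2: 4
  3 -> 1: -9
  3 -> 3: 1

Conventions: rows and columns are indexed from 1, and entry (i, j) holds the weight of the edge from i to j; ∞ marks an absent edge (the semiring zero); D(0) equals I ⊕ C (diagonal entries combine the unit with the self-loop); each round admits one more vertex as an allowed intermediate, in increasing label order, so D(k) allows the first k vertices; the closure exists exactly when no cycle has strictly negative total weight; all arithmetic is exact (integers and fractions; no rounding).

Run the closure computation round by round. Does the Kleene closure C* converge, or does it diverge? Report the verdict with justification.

D(0):
  [0, ∞, 14]
  [-6, 0, ∞]
  [-9, ∞, 0]
D(1):
  [0, ∞, 14]
  [-6, 0, 8]
  [-9, ∞, 0]
D(2):
  [0, ∞, 14]
  [-6, 0, 8]
  [-9, ∞, 0]
D(3):
  [0, ∞, 14]
  [-6, 0, 8]
  [-9, ∞, 0]
Key observation: every diagonal entry stays at the unit through all rounds, so no improving cycle exists.
Answer: CONVERGES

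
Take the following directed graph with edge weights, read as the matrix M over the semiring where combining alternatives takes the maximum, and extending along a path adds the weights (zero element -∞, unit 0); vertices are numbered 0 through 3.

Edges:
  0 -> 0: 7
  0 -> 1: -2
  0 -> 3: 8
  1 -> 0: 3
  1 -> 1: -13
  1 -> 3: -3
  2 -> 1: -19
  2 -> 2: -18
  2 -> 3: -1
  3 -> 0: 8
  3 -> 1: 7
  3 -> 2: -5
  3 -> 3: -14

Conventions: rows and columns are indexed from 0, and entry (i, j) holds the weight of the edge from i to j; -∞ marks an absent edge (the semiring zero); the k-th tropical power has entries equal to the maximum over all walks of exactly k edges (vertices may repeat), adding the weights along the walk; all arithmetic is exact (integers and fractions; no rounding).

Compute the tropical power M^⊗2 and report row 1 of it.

M^⊗2:
  [16, 15, 3, 15]
  [10, 4, -8, 11]
  [7, 6, -6, -15]
  [15, 6, -19, 16]
Answer: row 1 of M^⊗2 = [10, 4, -8, 11]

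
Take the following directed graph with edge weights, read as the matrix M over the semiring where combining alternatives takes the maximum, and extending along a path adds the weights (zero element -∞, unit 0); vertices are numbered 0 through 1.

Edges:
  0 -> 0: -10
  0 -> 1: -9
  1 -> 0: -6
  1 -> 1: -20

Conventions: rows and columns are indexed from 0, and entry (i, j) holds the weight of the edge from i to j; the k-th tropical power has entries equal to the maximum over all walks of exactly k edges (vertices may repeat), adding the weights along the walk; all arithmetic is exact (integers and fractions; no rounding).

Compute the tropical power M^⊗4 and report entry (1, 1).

M^⊗2:
  [-15, -19]
  [-16, -15]
M^⊗3:
  [-25, -24]
  [-21, -25]
M^⊗4:
  [-30, -34]
  [-31, -30]
Key observation: the optimum is the walk 1->0->1->0->1, with weight (-6) + (-9) + (-6) + (-9) = -30.
Optimal value attained by: walk 1->0->1->0->1.
Answer: (M^⊗4)[1][1] = -30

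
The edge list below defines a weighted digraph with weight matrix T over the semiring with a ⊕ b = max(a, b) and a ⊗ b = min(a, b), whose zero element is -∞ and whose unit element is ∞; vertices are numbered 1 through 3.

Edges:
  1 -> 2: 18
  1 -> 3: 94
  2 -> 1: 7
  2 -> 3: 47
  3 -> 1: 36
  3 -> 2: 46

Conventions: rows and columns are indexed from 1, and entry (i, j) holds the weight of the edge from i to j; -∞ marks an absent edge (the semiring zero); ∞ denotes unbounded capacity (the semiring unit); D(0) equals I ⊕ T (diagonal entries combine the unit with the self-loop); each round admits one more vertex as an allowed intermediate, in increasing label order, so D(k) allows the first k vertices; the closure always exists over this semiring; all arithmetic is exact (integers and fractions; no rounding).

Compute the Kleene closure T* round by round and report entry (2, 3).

D(0):
  [∞, 18, 94]
  [7, ∞, 47]
  [36, 46, ∞]
D(1):
  [∞, 18, 94]
  [7, ∞, 47]
  [36, 46, ∞]
D(2):
  [∞, 18, 94]
  [7, ∞, 47]
  [36, 46, ∞]
D(3):
  [∞, 46, 94]
  [36, ∞, 47]
  [36, 46, ∞]
Answer: T*[2][3] = 47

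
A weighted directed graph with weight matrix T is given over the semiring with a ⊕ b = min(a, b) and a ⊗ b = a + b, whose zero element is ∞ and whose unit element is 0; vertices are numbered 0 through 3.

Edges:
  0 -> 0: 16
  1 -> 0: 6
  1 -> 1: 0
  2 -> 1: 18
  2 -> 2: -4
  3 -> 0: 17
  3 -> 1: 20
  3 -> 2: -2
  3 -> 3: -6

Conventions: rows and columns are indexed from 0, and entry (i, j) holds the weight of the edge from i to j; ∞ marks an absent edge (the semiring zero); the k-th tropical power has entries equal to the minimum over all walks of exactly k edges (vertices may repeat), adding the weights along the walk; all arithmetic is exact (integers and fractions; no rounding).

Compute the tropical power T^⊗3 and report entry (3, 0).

T^⊗2:
  [32, ∞, ∞, ∞]
  [6, 0, ∞, ∞]
  [24, 14, -8, ∞]
  [11, 14, -8, -12]
T^⊗3:
  [48, ∞, ∞, ∞]
  [6, 0, ∞, ∞]
  [20, 10, -12, ∞]
  [5, 8, -14, -18]
Key observation: the optimum is the walk 3->3->3->0, with weight (-6) + (-6) + 17 = 5.
Optimal value attained by: walk 3->3->3->0.
Answer: (T^⊗3)[3][0] = 5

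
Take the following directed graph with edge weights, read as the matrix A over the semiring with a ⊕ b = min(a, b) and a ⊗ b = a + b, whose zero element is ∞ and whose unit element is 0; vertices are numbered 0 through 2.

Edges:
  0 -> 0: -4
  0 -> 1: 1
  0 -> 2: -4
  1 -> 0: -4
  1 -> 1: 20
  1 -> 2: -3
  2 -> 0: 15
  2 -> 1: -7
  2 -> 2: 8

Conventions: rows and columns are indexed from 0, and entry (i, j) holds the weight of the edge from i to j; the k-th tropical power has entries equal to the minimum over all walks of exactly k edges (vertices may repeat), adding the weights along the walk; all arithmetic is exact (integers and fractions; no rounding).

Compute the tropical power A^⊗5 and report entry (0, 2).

A^⊗2:
  [-8, -11, -8]
  [-8, -10, -8]
  [-11, 1, -10]
A^⊗3:
  [-15, -15, -14]
  [-14, -15, -13]
  [-15, -17, -15]
A^⊗4:
  [-19, -21, -19]
  [-19, -20, -18]
  [-21, -22, -20]
A^⊗5:
  [-25, -26, -24]
  [-24, -25, -23]
  [-26, -27, -25]
Key observation: the optimum is the walk 0->2->1->2->1->2, with weight (-4) + (-7) + (-3) + (-7) + (-3) = -24.
Optimal value attained by: walk 0->2->1->2->1->2.
Answer: (A^⊗5)[0][2] = -24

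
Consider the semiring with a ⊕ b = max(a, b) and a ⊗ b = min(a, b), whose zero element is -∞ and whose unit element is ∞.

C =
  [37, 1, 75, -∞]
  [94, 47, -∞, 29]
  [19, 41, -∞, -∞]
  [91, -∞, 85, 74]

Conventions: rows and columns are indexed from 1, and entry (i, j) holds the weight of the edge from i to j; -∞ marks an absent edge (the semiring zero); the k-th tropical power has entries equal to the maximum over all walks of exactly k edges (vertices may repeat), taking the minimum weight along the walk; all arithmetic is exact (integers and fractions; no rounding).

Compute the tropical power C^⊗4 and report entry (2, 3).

C^⊗2:
  [37, 41, 37, 1]
  [47, 47, 75, 29]
  [41, 41, 19, 29]
  [74, 41, 75, 74]
C^⊗3:
  [41, 41, 37, 29]
  [47, 47, 47, 29]
  [41, 41, 41, 29]
  [74, 41, 74, 74]
C^⊗4:
  [41, 41, 41, 29]
  [47, 47, 47, 29]
  [41, 41, 41, 29]
  [74, 41, 74, 74]
Key observation: the optimum is the walk 2->2->2->1->3, with weight 47 min 47 min 94 min 75 = 47.
Optimal value attained by: walk 2->2->2->1->3.
Answer: (C^⊗4)[2][3] = 47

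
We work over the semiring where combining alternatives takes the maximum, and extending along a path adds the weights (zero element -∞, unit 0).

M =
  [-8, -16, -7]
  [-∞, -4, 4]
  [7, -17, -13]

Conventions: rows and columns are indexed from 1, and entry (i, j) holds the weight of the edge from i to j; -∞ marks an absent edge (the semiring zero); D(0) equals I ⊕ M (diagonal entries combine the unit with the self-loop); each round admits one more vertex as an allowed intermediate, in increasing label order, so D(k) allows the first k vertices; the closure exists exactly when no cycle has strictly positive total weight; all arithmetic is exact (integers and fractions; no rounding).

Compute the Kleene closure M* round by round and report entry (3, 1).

D(0):
  [0, -16, -7]
  [-∞, 0, 4]
  [7, -17, 0]
D(1):
  [0, -16, -7]
  [-∞, 0, 4]
  [7, -9, 0]
D(2):
  [0, -16, -7]
  [-∞, 0, 4]
  [7, -9, 0]
D(3):
  [0, -16, -7]
  [11, 0, 4]
  [7, -9, 0]
Answer: M*[3][1] = 7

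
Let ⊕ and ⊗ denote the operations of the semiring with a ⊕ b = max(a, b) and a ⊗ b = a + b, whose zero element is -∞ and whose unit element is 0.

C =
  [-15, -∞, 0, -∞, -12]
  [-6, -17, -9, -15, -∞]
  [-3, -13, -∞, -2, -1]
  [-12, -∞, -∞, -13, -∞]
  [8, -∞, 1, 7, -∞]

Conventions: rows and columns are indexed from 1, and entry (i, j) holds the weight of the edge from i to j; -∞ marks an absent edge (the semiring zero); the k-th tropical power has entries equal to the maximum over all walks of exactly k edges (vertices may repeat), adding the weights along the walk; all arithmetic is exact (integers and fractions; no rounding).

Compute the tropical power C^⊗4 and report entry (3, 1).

C^⊗2:
  [-3, -13, -11, -2, -1]
  [-12, -22, -6, -11, -10]
  [7, -30, 0, 6, -15]
  [-25, -∞, -12, -26, -24]
  [-2, -12, 8, -1, 0]
C^⊗3:
  [7, -24, 0, 6, -12]
  [-2, -19, -9, -3, -7]
  [-3, -13, 7, -2, -1]
  [-15, -25, -23, -14, -13]
  [8, -5, 1, 7, 7]
C^⊗4:
  [-3, -13, 7, -2, -1]
  [1, -22, -2, 0, -10]
  [7, -6, 0, 6, 6]
  [-5, -36, -12, -6, -24]
  [15, -12, 8, 14, 0]
Key observation: the optimum is the walk 3->5->3->5->1, with weight (-1) + 1 + (-1) + 8 = 7.
Optimal value attained by: walk 3->5->3->5->1.
Answer: (C^⊗4)[3][1] = 7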